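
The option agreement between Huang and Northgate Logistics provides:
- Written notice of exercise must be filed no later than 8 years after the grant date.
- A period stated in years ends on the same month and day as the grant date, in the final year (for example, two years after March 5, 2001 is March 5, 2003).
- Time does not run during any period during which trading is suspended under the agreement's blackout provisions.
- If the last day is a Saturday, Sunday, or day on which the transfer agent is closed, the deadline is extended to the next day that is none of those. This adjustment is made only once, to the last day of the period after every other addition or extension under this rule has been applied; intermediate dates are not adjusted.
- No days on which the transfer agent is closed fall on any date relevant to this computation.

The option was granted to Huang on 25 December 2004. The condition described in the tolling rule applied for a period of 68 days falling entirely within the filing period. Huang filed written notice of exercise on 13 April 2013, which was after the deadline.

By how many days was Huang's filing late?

8 years after 25 December 2004 is December 25, 2012.
Tolling adds 68 days: December 25, 2012 + 68 days = March 3, 2013.
March 3, 2013 is Sunday. The next qualifying day is March 4, 2013.
The deadline is March 4, 2013; from March 4, 2013 to April 13, 2013 is 40 days.

40 days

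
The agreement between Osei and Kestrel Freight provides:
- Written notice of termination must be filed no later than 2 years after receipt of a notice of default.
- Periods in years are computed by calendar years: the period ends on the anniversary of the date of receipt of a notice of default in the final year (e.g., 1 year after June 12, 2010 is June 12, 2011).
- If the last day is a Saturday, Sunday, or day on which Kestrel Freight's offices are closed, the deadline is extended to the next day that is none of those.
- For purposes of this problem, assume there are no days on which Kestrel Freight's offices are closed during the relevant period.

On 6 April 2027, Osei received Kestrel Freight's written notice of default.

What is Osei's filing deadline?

2 years after 6 April 2027 is April 6, 2029.
April 6, 2029 is a Friday and not a day on which Kestrel Freight's offices are closed, so no extension applies.

April 6, 2029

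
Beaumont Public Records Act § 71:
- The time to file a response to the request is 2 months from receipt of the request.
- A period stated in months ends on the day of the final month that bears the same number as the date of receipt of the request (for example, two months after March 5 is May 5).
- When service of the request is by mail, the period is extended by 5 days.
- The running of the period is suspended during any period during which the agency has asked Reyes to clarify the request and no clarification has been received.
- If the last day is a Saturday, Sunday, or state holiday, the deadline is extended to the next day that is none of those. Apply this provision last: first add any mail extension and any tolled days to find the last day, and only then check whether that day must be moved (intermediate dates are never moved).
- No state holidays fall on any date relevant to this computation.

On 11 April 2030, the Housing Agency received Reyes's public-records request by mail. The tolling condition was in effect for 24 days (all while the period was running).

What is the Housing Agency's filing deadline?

2 months after 11 April 2030 is June 11, 2030.
Service was by mail, adding 5 days: June 11, 2030 + 5 days = June 16, 2030.
Tolling adds 24 days: June 16, 2030 + 24 days = July 10, 2030.
July 10, 2030 is a Wednesday and not a state holiday, so no extension applies.

July 10, 2030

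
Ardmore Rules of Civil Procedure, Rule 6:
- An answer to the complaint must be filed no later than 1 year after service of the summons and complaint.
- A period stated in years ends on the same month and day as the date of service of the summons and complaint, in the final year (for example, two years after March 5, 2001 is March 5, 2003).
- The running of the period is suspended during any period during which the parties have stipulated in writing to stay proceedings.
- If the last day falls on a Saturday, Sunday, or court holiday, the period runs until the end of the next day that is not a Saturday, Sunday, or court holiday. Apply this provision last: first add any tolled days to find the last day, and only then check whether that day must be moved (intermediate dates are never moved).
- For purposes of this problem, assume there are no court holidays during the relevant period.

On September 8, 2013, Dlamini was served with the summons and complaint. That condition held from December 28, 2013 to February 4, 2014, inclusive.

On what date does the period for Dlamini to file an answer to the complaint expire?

1 year after September 8, 2013 is September 8, 2014.
From December 28, 2013 through February 4, 2014 inclusive is 39 days; tolling adds 39 days: September 8, 2014 + 39 days = October 17, 2014.
October 17, 2014 is a Friday and not a court holiday, so no extension applies.

October 17, 2014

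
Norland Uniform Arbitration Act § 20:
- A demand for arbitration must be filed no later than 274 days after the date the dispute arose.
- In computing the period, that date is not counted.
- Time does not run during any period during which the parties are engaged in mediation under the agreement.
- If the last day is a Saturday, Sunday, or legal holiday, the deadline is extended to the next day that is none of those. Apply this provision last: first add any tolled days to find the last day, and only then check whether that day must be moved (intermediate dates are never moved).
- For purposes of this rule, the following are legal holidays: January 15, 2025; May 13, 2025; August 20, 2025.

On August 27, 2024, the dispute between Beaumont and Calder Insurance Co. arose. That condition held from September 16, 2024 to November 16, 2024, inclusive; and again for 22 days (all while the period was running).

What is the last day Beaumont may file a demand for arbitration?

August 21, 2025

274 days after August 27, 2024 is May 28, 2025.
From September 16, 2024 through November 16, 2024 inclusive is 62 days; tolling adds 62 days: May 28, 2025 + 62 days = July 29, 2025.
Tolling adds 22 days: July 29, 2025 + 22 days = August 20, 2025.
August 20, 2025 is a listed holiday. The next qualifying day is August 21, 2025.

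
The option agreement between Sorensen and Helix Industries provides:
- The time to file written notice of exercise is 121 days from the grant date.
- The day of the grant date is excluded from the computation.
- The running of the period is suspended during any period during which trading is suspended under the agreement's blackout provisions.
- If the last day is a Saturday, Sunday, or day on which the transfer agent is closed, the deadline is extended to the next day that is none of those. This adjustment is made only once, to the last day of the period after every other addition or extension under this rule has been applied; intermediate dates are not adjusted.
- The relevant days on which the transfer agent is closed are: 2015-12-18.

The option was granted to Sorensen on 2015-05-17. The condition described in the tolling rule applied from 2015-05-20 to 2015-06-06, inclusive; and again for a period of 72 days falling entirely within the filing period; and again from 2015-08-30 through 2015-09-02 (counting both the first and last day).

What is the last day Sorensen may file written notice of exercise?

December 21, 2015

121 days after 2015-05-17 is September 15, 2015.
From May 20, 2015 through June 6, 2015 inclusive is 18 days; tolling adds 18 days: September 15, 2015 + 18 days = October 3, 2015.
Tolling adds 72 days: October 3, 2015 + 72 days = December 14, 2015.
From August 30, 2015 through September 2, 2015 inclusive is 4 days; tolling adds 4 days: December 14, 2015 + 4 days = December 18, 2015.
December 18, 2015 is a listed holiday; December 19, 2015 is Saturday; December 20, 2015 is Sunday. The next qualifying day is December 21, 2015.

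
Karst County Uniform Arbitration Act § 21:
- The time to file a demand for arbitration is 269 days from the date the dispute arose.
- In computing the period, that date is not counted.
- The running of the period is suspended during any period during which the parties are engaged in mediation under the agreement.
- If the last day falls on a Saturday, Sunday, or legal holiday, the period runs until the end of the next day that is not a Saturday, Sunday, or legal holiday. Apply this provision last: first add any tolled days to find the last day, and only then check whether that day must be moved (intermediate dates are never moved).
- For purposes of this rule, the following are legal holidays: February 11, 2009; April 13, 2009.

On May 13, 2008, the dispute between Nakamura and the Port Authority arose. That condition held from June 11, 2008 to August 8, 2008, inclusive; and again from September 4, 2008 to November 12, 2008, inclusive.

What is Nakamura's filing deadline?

June 15, 2009

269 days after May 13, 2008 is February 6, 2009.
From June 11, 2008 through August 8, 2008 inclusive is 59 days; tolling adds 59 days: February 6, 2009 + 59 days = April 6, 2009.
From September 4, 2008 through November 12, 2008 inclusive is 70 days; tolling adds 70 days: April 6, 2009 + 70 days = June 15, 2009.
June 15, 2009 is a Monday and not a legal holiday, so no extension applies.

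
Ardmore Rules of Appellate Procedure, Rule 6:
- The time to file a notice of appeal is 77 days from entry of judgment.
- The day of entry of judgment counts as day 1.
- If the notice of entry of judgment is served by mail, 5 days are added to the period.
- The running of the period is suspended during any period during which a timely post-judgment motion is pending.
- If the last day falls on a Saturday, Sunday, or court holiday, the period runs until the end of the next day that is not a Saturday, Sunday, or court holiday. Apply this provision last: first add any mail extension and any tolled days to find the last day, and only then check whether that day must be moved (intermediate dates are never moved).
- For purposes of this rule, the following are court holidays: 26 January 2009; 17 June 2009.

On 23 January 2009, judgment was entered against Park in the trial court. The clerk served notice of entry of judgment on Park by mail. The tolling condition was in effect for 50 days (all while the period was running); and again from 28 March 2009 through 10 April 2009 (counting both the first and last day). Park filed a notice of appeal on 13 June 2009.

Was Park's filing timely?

Yes

Counting 23 January 2009 as day 1, day 77 is April 9, 2009.
Service was by mail, adding 5 days: April 9, 2009 + 5 days = April 14, 2009.
Tolling adds 50 days: April 14, 2009 + 50 days = June 3, 2009.
From March 28, 2009 through April 10, 2009 inclusive is 14 days; tolling adds 14 days: June 3, 2009 + 14 days = June 17, 2009.
June 17, 2009 is a listed holiday. The next qualifying day is June 18, 2009.
The deadline is June 18, 2009; the filing on June 13, 2009 is on or before that date.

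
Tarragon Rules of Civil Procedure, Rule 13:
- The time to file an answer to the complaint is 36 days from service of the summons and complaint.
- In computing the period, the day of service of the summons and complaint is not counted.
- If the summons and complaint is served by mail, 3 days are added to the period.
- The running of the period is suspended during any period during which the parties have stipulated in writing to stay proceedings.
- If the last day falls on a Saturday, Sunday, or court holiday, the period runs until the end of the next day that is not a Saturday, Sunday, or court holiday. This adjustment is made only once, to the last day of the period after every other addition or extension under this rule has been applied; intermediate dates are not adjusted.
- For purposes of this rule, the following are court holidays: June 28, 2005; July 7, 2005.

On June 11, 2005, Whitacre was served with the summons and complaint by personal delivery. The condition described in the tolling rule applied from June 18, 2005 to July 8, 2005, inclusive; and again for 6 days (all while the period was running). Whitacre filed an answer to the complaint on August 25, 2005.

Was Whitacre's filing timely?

36 days after June 11, 2005 is July 17, 2005.
Service was not by mail, so no mail extension applies.
From June 18, 2005 through July 8, 2005 inclusive is 21 days; tolling adds 21 days: July 17, 2005 + 21 days = August 7, 2005.
Tolling adds 6 days: August 7, 2005 + 6 days = August 13, 2005.
August 13, 2005 is Saturday; August 14, 2005 is Sunday. The next qualifying day is August 15, 2005.
The deadline is August 15, 2005; the filing on August 25, 2005 is after that date.

No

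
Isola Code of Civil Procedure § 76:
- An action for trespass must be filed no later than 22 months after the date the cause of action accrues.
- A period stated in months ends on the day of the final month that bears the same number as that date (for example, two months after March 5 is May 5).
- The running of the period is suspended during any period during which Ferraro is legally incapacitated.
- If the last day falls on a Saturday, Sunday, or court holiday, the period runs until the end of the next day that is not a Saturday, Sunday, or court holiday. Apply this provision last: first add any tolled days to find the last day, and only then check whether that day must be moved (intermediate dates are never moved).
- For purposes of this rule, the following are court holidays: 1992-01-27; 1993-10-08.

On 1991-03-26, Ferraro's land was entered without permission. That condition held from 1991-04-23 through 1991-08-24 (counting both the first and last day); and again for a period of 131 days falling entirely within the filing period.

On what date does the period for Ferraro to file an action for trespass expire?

October 11, 1993

22 months after 1991-03-26 is January 26, 1993.
From April 23, 1991 through August 24, 1991 inclusive is 124 days; tolling adds 124 days: January 26, 1993 + 124 days = May 30, 1993.
Tolling adds 131 days: May 30, 1993 + 131 days = October 8, 1993.
October 8, 1993 is a listed holiday; October 9, 1993 is Saturday; October 10, 1993 is Sunday. The next qualifying day is October 11, 1993.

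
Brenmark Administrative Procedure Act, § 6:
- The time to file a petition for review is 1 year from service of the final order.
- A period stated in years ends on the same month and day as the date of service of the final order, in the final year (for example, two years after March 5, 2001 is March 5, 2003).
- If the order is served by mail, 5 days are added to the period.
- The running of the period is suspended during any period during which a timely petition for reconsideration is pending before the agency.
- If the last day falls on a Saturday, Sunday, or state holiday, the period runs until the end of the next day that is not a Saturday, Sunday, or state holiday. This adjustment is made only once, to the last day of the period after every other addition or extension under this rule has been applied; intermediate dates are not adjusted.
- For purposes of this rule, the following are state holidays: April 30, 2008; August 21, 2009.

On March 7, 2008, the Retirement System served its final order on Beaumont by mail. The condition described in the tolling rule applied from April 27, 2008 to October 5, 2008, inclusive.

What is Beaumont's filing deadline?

1 year after March 7, 2008 is March 7, 2009.
Service was by mail, adding 5 days: March 7, 2009 + 5 days = March 12, 2009.
From April 27, 2008 through October 5, 2008 inclusive is 162 days; tolling adds 162 days: March 12, 2009 + 162 days = August 21, 2009.
August 21, 2009 is a listed holiday; August 22, 2009 is Saturday; August 23, 2009 is Sunday. The next qualifying day is August 24, 2009.

August 24, 2009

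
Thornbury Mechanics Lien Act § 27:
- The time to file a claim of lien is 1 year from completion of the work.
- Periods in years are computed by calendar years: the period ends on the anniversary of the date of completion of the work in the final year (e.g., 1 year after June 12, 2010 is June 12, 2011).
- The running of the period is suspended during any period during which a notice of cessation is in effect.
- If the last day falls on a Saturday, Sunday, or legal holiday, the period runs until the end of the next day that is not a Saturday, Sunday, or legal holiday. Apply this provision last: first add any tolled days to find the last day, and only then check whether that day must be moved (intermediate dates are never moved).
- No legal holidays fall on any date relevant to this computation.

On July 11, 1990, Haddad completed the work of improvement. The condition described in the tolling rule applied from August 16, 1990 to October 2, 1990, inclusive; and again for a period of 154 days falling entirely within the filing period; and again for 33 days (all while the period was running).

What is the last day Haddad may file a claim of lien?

March 2, 1992

1 year after July 11, 1990 is July 11, 1991.
From August 16, 1990 through October 2, 1990 inclusive is 48 days; tolling adds 48 days: July 11, 1991 + 48 days = August 28, 1991.
Tolling adds 154 days: August 28, 1991 + 154 days = January 29, 1992.
Tolling adds 33 days: January 29, 1992 + 33 days = March 2, 1992.
March 2, 1992 is a Monday and not a legal holiday, so no extension applies.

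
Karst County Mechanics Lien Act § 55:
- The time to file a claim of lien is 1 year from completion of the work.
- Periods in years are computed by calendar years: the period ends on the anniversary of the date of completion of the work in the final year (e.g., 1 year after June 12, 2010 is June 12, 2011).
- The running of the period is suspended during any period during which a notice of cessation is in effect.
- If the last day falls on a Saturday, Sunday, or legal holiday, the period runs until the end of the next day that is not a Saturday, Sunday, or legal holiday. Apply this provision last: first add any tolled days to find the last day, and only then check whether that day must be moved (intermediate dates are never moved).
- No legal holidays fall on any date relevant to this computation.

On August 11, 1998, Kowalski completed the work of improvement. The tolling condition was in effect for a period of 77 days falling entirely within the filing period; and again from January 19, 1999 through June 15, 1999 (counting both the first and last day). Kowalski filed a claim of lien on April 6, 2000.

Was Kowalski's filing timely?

No

1 year after August 11, 1998 is August 11, 1999.
Tolling adds 77 days: August 11, 1999 + 77 days = October 27, 1999.
From January 19, 1999 through June 15, 1999 inclusive is 148 days; tolling adds 148 days: October 27, 1999 + 148 days = March 23, 2000.
March 23, 2000 is a Thursday and not a legal holiday, so no extension applies.
The deadline is March 23, 2000; the filing on April 6, 2000 is after that date.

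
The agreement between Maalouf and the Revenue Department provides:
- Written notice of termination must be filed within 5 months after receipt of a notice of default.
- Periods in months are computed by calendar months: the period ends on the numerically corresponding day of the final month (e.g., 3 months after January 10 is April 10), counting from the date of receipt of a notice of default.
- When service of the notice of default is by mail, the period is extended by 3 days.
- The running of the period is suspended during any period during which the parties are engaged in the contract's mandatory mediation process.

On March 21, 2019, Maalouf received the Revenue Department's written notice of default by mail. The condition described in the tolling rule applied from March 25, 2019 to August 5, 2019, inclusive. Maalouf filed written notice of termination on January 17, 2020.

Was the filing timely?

5 months after March 21, 2019 is August 21, 2019.
Service was by mail, adding 3 days: August 21, 2019 + 3 days = August 24, 2019.
From March 25, 2019 through August 5, 2019 inclusive is 134 days; tolling adds 134 days: August 24, 2019 + 134 days = January 5, 2020.
The deadline is January 5, 2020; the filing on January 17, 2020 is after that date.

No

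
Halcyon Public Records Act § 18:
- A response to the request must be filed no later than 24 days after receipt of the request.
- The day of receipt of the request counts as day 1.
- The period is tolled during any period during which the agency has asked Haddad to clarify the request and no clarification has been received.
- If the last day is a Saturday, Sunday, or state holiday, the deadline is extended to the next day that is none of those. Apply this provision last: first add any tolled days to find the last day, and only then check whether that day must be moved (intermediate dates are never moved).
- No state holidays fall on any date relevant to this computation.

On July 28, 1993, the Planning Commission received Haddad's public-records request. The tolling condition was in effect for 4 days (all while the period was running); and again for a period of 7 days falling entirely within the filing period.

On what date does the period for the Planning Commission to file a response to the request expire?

Counting July 28, 1993 as day 1, day 24 is August 20, 1993.
Tolling adds 4 days: August 20, 1993 + 4 days = August 24, 1993.
Tolling adds 7 days: August 24, 1993 + 7 days = August 31, 1993.
August 31, 1993 is a Tuesday and not a state holiday, so no extension applies.

August 31, 1993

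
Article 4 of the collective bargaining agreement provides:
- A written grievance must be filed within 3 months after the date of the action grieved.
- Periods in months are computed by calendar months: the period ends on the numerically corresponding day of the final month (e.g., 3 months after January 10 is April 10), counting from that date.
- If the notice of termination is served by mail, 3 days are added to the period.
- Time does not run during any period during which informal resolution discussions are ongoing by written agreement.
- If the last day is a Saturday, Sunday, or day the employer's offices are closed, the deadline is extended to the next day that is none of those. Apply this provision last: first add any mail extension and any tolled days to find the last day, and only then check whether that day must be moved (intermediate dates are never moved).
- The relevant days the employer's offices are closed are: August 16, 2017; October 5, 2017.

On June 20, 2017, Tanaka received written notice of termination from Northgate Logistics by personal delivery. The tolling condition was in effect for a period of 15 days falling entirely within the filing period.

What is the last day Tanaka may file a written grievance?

October 6, 2017

3 months after June 20, 2017 is September 20, 2017.
Service was not by mail, so no mail extension applies.
Tolling adds 15 days: September 20, 2017 + 15 days = October 5, 2017.
October 5, 2017 is a listed holiday. The next qualifying day is October 6, 2017.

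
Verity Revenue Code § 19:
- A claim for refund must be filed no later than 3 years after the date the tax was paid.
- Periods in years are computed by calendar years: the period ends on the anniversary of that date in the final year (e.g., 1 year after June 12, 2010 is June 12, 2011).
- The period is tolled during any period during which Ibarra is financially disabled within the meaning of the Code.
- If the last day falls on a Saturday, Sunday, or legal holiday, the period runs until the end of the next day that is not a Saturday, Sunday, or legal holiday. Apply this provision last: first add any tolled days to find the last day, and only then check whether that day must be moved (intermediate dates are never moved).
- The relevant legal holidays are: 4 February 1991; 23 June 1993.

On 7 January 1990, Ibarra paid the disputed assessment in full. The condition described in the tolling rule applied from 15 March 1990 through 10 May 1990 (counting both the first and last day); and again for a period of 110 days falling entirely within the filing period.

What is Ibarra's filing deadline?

3 years after 7 January 1990 is January 7, 1993.
From March 15, 1990 through May 10, 1990 inclusive is 57 days; tolling adds 57 days: January 7, 1993 + 57 days = March 5, 1993.
Tolling adds 110 days: March 5, 1993 + 110 days = June 23, 1993.
June 23, 1993 is a listed holiday. The next qualifying day is June 24, 1993.

June 24, 1993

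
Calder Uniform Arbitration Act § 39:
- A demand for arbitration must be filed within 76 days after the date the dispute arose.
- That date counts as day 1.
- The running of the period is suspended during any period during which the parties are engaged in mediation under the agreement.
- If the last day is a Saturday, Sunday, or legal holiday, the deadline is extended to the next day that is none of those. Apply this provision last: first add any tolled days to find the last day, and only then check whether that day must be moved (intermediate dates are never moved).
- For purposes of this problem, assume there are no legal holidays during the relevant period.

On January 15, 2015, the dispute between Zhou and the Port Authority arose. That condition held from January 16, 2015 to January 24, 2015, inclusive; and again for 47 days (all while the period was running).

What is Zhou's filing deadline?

May 26, 2015

Counting January 15, 2015 as day 1, day 76 is March 31, 2015.
From January 16, 2015 through January 24, 2015 inclusive is 9 days; tolling adds 9 days: March 31, 2015 + 9 days = April 9, 2015.
Tolling adds 47 days: April 9, 2015 + 47 days = May 26, 2015.
May 26, 2015 is a Tuesday and not a legal holiday, so no extension applies.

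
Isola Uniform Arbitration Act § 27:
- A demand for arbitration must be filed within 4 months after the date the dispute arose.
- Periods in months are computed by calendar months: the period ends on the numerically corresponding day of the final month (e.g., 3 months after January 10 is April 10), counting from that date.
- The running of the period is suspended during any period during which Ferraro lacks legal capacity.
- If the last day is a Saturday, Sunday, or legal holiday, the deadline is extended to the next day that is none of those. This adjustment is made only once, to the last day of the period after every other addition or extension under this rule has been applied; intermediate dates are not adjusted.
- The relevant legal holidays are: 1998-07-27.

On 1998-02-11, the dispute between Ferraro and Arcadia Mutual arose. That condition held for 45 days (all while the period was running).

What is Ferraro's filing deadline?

4 months after 1998-02-11 is June 11, 1998.
Tolling adds 45 days: June 11, 1998 + 45 days = July 26, 1998.
July 26, 1998 is Sunday; July 27, 1998 is a listed holiday. The next qualifying day is July 28, 1998.

July 28, 1998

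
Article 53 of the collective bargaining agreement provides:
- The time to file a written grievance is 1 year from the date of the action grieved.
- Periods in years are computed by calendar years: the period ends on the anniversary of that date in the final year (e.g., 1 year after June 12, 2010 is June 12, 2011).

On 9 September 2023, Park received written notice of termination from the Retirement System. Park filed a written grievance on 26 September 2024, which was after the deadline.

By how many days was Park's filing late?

1 year after 9 September 2023 is September 9, 2024.
The deadline is September 9, 2024; from September 9, 2024 to September 26, 2024 is 17 days.

17 days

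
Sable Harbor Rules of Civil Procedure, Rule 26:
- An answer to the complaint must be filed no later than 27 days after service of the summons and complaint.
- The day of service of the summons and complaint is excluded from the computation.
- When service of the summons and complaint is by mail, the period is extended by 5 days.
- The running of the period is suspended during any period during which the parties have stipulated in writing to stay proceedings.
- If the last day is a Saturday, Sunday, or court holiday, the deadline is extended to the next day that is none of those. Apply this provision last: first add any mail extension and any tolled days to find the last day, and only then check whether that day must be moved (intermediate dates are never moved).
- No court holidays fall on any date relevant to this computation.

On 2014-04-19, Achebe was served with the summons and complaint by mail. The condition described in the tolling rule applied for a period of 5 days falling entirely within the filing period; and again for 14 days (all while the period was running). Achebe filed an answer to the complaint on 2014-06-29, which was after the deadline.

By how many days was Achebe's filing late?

20 days

27 days after 2014-04-19 is May 16, 2014.
Service was by mail, adding 5 days: May 16, 2014 + 5 days = May 21, 2014.
Tolling adds 5 days: May 21, 2014 + 5 days = May 26, 2014.
Tolling adds 14 days: May 26, 2014 + 14 days = June 9, 2014.
June 9, 2014 is a Monday and not a court holiday, so no extension applies.
The deadline is June 9, 2014; from June 9, 2014 to June 29, 2014 is 20 days.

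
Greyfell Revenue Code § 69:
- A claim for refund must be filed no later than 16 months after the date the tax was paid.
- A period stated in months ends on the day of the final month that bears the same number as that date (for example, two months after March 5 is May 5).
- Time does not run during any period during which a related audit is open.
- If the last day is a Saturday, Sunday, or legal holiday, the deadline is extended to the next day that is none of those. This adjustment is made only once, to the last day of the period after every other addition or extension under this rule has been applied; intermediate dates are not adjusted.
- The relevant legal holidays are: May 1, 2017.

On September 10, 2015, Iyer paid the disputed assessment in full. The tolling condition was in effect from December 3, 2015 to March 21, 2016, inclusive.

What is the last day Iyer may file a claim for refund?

16 months after September 10, 2015 is January 10, 2017.
From December 3, 2015 through March 21, 2016 inclusive is 110 days; tolling adds 110 days: January 10, 2017 + 110 days = April 30, 2017.
April 30, 2017 is Sunday; May 1, 2017 is a listed holiday. The next qualifying day is May 2, 2017.

May 2, 2017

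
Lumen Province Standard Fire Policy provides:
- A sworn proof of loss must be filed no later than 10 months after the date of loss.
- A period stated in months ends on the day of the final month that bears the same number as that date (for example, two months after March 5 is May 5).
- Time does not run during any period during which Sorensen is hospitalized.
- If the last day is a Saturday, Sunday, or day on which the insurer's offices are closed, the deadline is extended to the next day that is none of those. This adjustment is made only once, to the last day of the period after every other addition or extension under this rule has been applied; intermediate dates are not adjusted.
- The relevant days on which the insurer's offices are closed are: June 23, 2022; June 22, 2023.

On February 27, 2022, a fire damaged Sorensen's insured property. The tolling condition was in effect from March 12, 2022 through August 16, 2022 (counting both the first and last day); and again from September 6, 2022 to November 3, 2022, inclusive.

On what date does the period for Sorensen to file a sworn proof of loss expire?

10 months after February 27, 2022 is December 27, 2022.
From March 12, 2022 through August 16, 2022 inclusive is 158 days; tolling adds 158 days: December 27, 2022 + 158 days = June 3, 2023.
From September 6, 2022 through November 3, 2022 inclusive is 59 days; tolling adds 59 days: June 3, 2023 + 59 days = August 1, 2023.
August 1, 2023 is a Tuesday and not a day on which the insurer's offices are closed, so no extension applies.

August 1, 2023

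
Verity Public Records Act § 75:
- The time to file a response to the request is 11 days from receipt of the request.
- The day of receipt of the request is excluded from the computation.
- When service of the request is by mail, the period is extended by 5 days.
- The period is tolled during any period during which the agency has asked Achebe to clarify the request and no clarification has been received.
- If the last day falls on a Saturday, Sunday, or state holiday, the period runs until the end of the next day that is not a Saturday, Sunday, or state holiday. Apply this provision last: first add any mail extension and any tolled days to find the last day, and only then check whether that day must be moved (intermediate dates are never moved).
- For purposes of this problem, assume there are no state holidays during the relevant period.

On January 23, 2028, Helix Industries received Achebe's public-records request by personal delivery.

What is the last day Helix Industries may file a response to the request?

11 days after January 23, 2028 is February 3, 2028.
Service was not by mail, so no mail extension applies.
February 3, 2028 is a Thursday and not a state holiday, so no extension applies.

February 3, 2028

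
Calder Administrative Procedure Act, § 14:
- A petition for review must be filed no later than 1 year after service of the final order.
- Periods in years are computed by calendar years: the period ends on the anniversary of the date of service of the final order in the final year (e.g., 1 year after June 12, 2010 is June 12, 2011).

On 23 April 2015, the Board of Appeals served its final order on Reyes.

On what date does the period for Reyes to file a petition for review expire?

April 23, 2016

1 year after 23 April 2015 is April 23, 2016.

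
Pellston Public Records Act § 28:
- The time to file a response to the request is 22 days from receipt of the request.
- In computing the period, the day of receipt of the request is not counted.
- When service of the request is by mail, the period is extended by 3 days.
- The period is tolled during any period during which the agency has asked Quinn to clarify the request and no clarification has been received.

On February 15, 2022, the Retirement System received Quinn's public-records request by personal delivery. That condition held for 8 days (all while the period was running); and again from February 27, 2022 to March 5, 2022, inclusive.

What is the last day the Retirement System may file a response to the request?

22 days after February 15, 2022 is March 9, 2022.
Service was not by mail, so no mail extension applies.
Tolling adds 8 days: March 9, 2022 + 8 days = March 17, 2022.
From February 27, 2022 through March 5, 2022 inclusive is 7 days; tolling adds 7 days: March 17, 2022 + 7 days = March 24, 2022.

March 24, 2022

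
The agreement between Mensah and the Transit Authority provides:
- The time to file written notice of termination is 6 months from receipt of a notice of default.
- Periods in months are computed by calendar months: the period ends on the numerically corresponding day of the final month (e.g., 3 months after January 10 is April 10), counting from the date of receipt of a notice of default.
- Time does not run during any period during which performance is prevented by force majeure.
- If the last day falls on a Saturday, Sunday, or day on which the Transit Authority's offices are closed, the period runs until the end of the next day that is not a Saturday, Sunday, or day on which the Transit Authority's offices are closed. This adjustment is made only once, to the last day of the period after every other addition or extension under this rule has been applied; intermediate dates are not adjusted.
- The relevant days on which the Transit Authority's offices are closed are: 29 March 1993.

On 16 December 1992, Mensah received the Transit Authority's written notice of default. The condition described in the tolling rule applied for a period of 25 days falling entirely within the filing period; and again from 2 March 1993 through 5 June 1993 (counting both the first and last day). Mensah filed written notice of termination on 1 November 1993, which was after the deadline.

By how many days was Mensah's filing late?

6 months after 16 December 1992 is June 16, 1993.
Tolling adds 25 days: June 16, 1993 + 25 days = July 11, 1993.
From March 2, 1993 through June 5, 1993 inclusive is 96 days; tolling adds 96 days: July 11, 1993 + 96 days = October 15, 1993.
October 15, 1993 is a Friday and not a day on which the Transit Authority's offices are closed, so no extension applies.
The deadline is October 15, 1993; from October 15, 1993 to November 1, 1993 is 17 days.

17 days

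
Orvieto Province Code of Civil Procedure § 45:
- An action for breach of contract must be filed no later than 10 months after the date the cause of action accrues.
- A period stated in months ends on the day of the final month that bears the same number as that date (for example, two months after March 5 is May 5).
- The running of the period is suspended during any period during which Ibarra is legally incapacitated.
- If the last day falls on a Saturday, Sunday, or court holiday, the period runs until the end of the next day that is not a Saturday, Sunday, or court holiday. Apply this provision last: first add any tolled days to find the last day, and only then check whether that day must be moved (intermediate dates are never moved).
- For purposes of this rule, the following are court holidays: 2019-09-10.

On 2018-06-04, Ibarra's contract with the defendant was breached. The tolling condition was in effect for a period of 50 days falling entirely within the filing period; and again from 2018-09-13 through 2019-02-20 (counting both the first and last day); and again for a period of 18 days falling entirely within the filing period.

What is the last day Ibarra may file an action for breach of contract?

November 19, 2019

10 months after 2018-06-04 is April 4, 2019.
Tolling adds 50 days: April 4, 2019 + 50 days = May 24, 2019.
From September 13, 2018 through February 20, 2019 inclusive is 161 days; tolling adds 161 days: May 24, 2019 + 161 days = November 1, 2019.
Tolling adds 18 days: November 1, 2019 + 18 days = November 19, 2019.
November 19, 2019 is a Tuesday and not a court holiday, so no extension applies.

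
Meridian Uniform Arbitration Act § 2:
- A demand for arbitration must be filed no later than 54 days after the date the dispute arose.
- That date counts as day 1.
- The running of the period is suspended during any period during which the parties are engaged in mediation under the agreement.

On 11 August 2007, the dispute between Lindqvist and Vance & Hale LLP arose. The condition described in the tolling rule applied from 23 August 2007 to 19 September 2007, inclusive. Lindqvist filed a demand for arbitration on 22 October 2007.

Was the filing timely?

Counting 11 August 2007 as day 1, day 54 is October 3, 2007.
From August 23, 2007 through September 19, 2007 inclusive is 28 days; tolling adds 28 days: October 3, 2007 + 28 days = October 31, 2007.
The deadline is October 31, 2007; the filing on October 22, 2007 is on or before that date.

Yes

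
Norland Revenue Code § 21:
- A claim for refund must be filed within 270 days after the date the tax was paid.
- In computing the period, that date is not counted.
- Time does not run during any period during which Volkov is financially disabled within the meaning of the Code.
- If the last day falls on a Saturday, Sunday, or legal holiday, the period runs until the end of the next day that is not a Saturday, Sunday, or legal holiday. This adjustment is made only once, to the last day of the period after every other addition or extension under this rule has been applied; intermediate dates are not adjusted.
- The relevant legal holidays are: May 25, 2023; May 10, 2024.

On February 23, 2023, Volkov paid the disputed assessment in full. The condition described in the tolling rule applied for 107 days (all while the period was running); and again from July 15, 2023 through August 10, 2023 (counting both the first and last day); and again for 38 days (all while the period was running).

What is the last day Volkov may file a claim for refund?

270 days after February 23, 2023 is November 20, 2023.
Tolling adds 107 days: November 20, 2023 + 107 days = March 6, 2024.
From July 15, 2023 through August 10, 2023 inclusive is 27 days; tolling adds 27 days: March 6, 2024 + 27 days = April 2, 2024.
Tolling adds 38 days: April 2, 2024 + 38 days = May 10, 2024.
May 10, 2024 is a listed holiday; May 11, 2024 is Saturday; May 12, 2024 is Sunday. The next qualifying day is May 13, 2024.

May 13, 2024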